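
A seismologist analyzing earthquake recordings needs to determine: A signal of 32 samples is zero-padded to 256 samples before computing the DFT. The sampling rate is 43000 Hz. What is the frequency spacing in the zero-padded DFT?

Original DFT: N = 32, resolution = f_s/N = 43000/32 = 5375/4 Hz
Zero-padded DFT: N = 256, resolution = f_s/N = 43000/256 = 5375/32 Hz
Zero-padding interpolates the spectrum (finer frequency grid)
but does NOT improve the true spectral resolution (ability to resolve close frequencies).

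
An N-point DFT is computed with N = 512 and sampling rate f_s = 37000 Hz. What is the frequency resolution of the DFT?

DFT frequency resolution = f_s / N
= 37000 / 512 = 4625/64 Hz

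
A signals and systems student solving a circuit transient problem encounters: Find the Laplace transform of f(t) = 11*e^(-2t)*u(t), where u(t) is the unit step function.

Standard Laplace transform pair:
e^(-at)*u(t) <-> 1/(s+a)
With a = 2: L{11*e^(-2t)*u(t)} = 11/(s+2), ROC: Re(s) > -2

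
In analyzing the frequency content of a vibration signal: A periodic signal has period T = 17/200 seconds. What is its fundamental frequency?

The fundamental frequency is the reciprocal of the period.
f = 1/T = 1/(17/200) = 200/17 Hz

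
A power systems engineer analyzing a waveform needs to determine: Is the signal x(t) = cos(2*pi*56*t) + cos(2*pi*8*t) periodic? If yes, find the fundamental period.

f1 = 56 Hz, f2 = 8 Hz
Period T1 = 1/56, T2 = 1/8
Ratio T1/T2 = 8/56, which is rational.
The signal is periodic with fundamental period T = 1/GCD(56,8) = 1/8 s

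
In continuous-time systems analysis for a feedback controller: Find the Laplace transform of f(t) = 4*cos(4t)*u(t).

Standard pair: cos(wt)*u(t) <-> s/(s^2+w^2)
With w = 4: L{4*cos(4t)*u(t)} = 4s/(s^2+16)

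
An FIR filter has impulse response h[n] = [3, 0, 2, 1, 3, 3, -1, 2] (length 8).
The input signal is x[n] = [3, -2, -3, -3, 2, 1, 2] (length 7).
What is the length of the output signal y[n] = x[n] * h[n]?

For linear convolution, the output length is:
len(y) = len(x) + len(h) - 1 = 7 + 8 - 1 = 14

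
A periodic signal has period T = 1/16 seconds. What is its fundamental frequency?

The fundamental frequency is the reciprocal of the period.
f = 1/T = 1/(1/16) = 16 Hz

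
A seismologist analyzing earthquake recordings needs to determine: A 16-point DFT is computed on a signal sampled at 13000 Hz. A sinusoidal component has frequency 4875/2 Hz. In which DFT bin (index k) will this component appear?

DFT frequency resolution = f_s/N = 13000/16 = 1625/2 Hz
Bin index k = f_signal / resolution = 4875/2 / 1625/2 = 3
The signal frequency 4875/2 Hz falls in DFT bin k = 3.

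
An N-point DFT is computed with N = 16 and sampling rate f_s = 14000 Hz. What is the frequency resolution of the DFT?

DFT frequency resolution = f_s / N
= 14000 / 16 = 875 Hz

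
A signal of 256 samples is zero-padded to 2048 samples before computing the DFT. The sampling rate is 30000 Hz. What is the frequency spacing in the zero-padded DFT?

Original DFT: N = 256, resolution = f_s/N = 30000/256 = 1875/16 Hz
Zero-padded DFT: N = 2048, resolution = f_s/N = 30000/2048 = 1875/128 Hz
Zero-padding interpolates the spectrum (finer frequency grid)
but does NOT improve the true spectral resolution (ability to resolve close frequencies).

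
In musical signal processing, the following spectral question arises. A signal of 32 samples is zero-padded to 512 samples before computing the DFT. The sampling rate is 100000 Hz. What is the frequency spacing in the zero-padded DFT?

Original DFT: N = 32, resolution = f_s/N = 100000/32 = 3125 Hz
Zero-padded DFT: N = 512, resolution = f_s/N = 100000/512 = 3125/16 Hz
Zero-padding interpolates the spectrum (finer frequency grid)
but does NOT improve the true spectral resolution (ability to resolve close frequencies).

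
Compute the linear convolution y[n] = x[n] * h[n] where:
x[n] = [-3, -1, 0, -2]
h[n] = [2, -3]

y[n] = sum_k x[k]*h[n-k]. Output length = len(x) + len(h) - 1 = 4 + 2 - 1 = 5.
y[0] = -3*2 = -6
y[1] = -1*2 + -3*-3 = 7
y[2] = 0*2 + -1*-3 = 3
y[3] = -2*2 + 0*-3 = -4
y[4] = -2*-3 = 6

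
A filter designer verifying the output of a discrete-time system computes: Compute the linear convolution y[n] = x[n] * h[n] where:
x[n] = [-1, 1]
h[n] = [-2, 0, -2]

y[n] = sum_k x[k]*h[n-k]. Output length = len(x) + len(h) - 1 = 2 + 3 - 1 = 4.
y[0] = -1*-2 = 2
y[1] = 1*-2 + -1*0 = -2
y[2] = 1*0 + -1*-2 = 2
y[3] = 1*-2 = -2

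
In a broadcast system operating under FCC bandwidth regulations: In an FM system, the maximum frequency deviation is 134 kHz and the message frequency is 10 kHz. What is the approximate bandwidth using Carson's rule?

Carson's rule: BW = 2*(delta_f + f_m)
= 2*(134 + 10) kHz = 288 kHz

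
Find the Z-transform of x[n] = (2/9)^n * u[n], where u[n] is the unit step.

The Z-transform of a^n * u[n] is z/(z-a) for |z| > |a|.
Here a = 2/9, so X(z) = z/(z - (2/9)) = 9z/(9z - 2)
ROC: |z| > 2/9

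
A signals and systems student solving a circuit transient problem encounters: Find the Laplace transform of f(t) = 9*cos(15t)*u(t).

Standard pair: cos(wt)*u(t) <-> s/(s^2+w^2)
With w = 15: L{9*cos(15t)*u(t)} = 9s/(s^2+225)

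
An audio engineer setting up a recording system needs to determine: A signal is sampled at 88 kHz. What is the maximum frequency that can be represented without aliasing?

The maximum frequency that can be represented without aliasing
is the Nyquist frequency: f_max = f_s / 2 = 88 kHz / 2 = 44 kHz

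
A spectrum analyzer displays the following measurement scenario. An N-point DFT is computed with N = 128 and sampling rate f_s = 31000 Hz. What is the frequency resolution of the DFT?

DFT frequency resolution = f_s / N
= 31000 / 128 = 3875/16 Hz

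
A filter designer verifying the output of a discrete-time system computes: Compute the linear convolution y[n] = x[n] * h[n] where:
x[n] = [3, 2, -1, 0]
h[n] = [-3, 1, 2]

y[n] = sum_k x[k]*h[n-k]. Output length = len(x) + len(h) - 1 = 4 + 3 - 1 = 6.
y[0] = 3*-3 = -9
y[1] = 2*-3 + 3*1 = -3
y[2] = -1*-3 + 2*1 + 3*2 = 11
y[3] = 0*-3 + -1*1 + 2*2 = 3
y[4] = 0*1 + -1*2 = -2
y[5] = 0*2 = 0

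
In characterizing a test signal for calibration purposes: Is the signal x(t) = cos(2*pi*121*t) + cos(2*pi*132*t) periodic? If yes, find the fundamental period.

f1 = 121 Hz, f2 = 132 Hz
Period T1 = 1/121, T2 = 1/132
Ratio T1/T2 = 132/121, which is rational.
The signal is periodic with fundamental period T = 1/GCD(121,132) = 1/11 s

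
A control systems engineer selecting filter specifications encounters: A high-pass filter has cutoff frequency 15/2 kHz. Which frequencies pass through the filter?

A high-pass filter passes all frequencies above the cutoff frequency 15/2 kHz and attenuates lower frequencies.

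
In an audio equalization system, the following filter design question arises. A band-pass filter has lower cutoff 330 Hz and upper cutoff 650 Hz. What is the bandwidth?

Bandwidth = f_high - f_low
= 650 Hz - 330 Hz = 320 Hz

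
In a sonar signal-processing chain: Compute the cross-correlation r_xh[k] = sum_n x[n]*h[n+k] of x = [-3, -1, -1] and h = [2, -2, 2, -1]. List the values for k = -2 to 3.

Both sequences indexed from 0 and zero outside their support.
Lags with overlap: k = -2 to 3.
  r_xh[-2] = x[2]*h[0] = -2
  r_xh[-1] = x[1]*h[0] + x[2]*h[1] = 0
  r_xh[0] = x[0]*h[0] + x[1]*h[1] + x[2]*h[2] = -6
  r_xh[1] = x[0]*h[1] + x[1]*h[2] + x[2]*h[3] = 5
  r_xh[2] = x[0]*h[2] + x[1]*h[3] = -5
  r_xh[3] = x[0]*h[3] = 3
r_xh = [-2, 0, -6, 5, -5, 3] (for k = -2, ..., 3)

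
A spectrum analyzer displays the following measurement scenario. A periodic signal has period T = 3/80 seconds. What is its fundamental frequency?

The fundamental frequency is the reciprocal of the period.
f = 1/T = 1/(3/80) = 80/3 Hz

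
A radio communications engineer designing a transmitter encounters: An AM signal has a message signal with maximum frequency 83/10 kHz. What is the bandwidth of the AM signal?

In AM (double-sideband), the bandwidth is twice the message frequency.
BW = 2 * f_m = 2 * 83/10 kHz = 83/5 kHz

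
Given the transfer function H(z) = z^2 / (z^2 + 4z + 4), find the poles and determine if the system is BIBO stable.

Poles are roots of the denominator: z^2 + 4z + 4 = 0.
Quadratic formula: z = [-(4) +/- sqrt((4)^2 - 4*(4))] / 2
Discriminant = 16 - 16 = 0; sqrt = 0.
z = (-4 +/- 0) / 2 = -2 (repeated root).
|p1| = 2, |p2| = 2.
For BIBO stability, all poles must lie inside the unit circle (|p| < 1).
System is UNSTABLE since at least one |p| >= 1.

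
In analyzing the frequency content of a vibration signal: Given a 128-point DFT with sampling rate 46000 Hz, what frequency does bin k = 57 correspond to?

The frequency of DFT bin k is: f_k = k * f_s / N
f_57 = 57 * 46000 / 128 = 163875/8 Hz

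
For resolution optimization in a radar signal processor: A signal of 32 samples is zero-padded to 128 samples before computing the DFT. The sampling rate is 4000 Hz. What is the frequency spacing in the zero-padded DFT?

Original DFT: N = 32, resolution = f_s/N = 4000/32 = 125 Hz
Zero-padded DFT: N = 128, resolution = f_s/N = 4000/128 = 125/4 Hz
Zero-padding interpolates the spectrum (finer frequency grid)
but does NOT improve the true spectral resolution (ability to resolve close frequencies).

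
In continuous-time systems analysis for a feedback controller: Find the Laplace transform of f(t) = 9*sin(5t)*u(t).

Standard pair: sin(wt)*u(t) <-> w/(s^2+w^2)
With w = 5: L{9*sin(5t)*u(t)} = 45/(s^2+25)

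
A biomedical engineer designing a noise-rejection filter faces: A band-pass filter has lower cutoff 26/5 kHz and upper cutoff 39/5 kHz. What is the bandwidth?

Bandwidth = f_high - f_low
= 39/5 kHz - 26/5 kHz = 13/5 kHz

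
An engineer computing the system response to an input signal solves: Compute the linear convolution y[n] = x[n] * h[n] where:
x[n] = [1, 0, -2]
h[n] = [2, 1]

y[n] = sum_k x[k]*h[n-k]. Output length = len(x) + len(h) - 1 = 3 + 2 - 1 = 4.
y[0] = 1*2 = 2
y[1] = 0*2 + 1*1 = 1
y[2] = -2*2 + 0*1 = -4
y[3] = -2*1 = -2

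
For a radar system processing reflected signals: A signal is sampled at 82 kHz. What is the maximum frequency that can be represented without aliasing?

The maximum frequency that can be represented without aliasing
is the Nyquist frequency: f_max = f_s / 2 = 82 kHz / 2 = 41 kHz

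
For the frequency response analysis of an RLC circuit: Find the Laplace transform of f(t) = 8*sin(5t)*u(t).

Standard pair: sin(wt)*u(t) <-> w/(s^2+w^2)
With w = 5: L{8*sin(5t)*u(t)} = 40/(s^2+25)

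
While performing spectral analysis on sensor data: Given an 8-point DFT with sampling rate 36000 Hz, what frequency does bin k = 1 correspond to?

The frequency of DFT bin k is: f_k = k * f_s / N
f_1 = 1 * 36000 / 8 = 4500 Hz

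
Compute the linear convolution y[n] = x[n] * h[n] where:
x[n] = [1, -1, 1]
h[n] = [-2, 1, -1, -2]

y[n] = sum_k x[k]*h[n-k]. Output length = len(x) + len(h) - 1 = 3 + 4 - 1 = 6.
y[0] = 1*-2 = -2
y[1] = -1*-2 + 1*1 = 3
y[2] = 1*-2 + -1*1 + 1*-1 = -4
y[3] = 1*1 + -1*-1 + 1*-2 = 0
y[4] = 1*-1 + -1*-2 = 1
y[5] = 1*-2 = -2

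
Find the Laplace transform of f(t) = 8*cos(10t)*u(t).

Standard pair: cos(wt)*u(t) <-> s/(s^2+w^2)
With w = 10: L{8*cos(10t)*u(t)} = 8s/(s^2+100)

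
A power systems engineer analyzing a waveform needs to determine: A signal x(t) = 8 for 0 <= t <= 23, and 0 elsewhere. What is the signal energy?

Energy = integral of |x(t)|^2 dt over the signal duration
= 8^2 * 23 = 64 * 23 = 1472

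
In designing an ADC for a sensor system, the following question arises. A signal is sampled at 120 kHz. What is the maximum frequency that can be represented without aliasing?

The maximum frequency that can be represented without aliasing
is the Nyquist frequency: f_max = f_s / 2 = 120 kHz / 2 = 60 kHz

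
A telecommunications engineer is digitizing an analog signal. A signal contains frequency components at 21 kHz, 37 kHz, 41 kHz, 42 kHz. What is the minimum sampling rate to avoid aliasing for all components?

The highest frequency component is f_max = 42 kHz.
Nyquist rate = 2 * f_max = 2 * 42 kHz = 84 kHz.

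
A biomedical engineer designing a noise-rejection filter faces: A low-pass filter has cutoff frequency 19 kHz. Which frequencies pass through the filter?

A low-pass filter passes all frequencies below the cutoff frequency 19 kHz and attenuates higher frequencies.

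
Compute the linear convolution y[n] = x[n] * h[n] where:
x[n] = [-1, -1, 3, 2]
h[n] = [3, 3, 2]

y[n] = sum_k x[k]*h[n-k]. Output length = len(x) + len(h) - 1 = 4 + 3 - 1 = 6.
y[0] = -1*3 = -3
y[1] = -1*3 + -1*3 = -6
y[2] = 3*3 + -1*3 + -1*2 = 4
y[3] = 2*3 + 3*3 + -1*2 = 13
y[4] = 2*3 + 3*2 = 12
y[5] = 2*2 = 4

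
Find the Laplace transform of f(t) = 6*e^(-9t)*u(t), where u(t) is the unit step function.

Standard Laplace transform pair:
e^(-at)*u(t) <-> 1/(s+a)
With a = 9: L{6*e^(-9t)*u(t)} = 6/(s+9), ROC: Re(s) > -9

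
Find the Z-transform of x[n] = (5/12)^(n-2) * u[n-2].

Time-shifting property: if X(z) = Z{x[n]}, then Z{x[n-d]} = z^(-d) * X(z)
X(z) = z/(z - 5/12) for x[n] = (5/12)^n * u[n]
Z{x[n-2]} = z^(-2) * z/(z - 5/12) = z^(-1)/(z - 5/12)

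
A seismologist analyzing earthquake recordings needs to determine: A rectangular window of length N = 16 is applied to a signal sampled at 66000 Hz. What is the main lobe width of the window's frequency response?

For a rectangular window of length N,
the main lobe width in frequency is 2*f_s/N.
= 2*66000/16 = 8250 Hz
This determines the minimum frequency separation for resolving two sinusoids.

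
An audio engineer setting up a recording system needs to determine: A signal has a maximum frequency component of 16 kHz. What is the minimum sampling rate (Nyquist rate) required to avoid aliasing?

By the Nyquist-Shannon sampling theorem,
the minimum sampling rate (Nyquist rate) must be at least 2 * f_max.
Nyquist rate = 2 * 16 kHz = 32 kHz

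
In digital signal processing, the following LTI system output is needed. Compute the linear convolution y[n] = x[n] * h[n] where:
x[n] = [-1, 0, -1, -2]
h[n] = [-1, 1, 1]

y[n] = sum_k x[k]*h[n-k]. Output length = len(x) + len(h) - 1 = 4 + 3 - 1 = 6.
y[0] = -1*-1 = 1
y[1] = 0*-1 + -1*1 = -1
y[2] = -1*-1 + 0*1 + -1*1 = 0
y[3] = -2*-1 + -1*1 + 0*1 = 1
y[4] = -2*1 + -1*1 = -3
y[5] = -2*1 = -2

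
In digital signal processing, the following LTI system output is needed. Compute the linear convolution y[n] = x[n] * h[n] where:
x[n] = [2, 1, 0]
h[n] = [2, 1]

y[n] = sum_k x[k]*h[n-k]. Output length = len(x) + len(h) - 1 = 3 + 2 - 1 = 4.
y[0] = 2*2 = 4
y[1] = 1*2 + 2*1 = 4
y[2] = 0*2 + 1*1 = 1
y[3] = 0*1 = 0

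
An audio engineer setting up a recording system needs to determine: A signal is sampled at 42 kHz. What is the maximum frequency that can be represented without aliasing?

The maximum frequency that can be represented without aliasing
is the Nyquist frequency: f_max = f_s / 2 = 42 kHz / 2 = 21 kHz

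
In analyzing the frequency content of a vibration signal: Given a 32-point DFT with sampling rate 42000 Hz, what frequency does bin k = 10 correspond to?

The frequency of DFT bin k is: f_k = k * f_s / N
f_10 = 10 * 42000 / 32 = 13125 Hz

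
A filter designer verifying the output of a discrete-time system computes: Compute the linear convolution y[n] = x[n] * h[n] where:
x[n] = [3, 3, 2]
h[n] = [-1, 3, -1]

y[n] = sum_k x[k]*h[n-k]. Output length = len(x) + len(h) - 1 = 3 + 3 - 1 = 5.
y[0] = 3*-1 = -3
y[1] = 3*-1 + 3*3 = 6
y[2] = 2*-1 + 3*3 + 3*-1 = 4
y[3] = 2*3 + 3*-1 = 3
y[4] = 2*-1 = -2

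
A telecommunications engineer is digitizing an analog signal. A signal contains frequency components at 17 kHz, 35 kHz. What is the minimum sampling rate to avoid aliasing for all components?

The highest frequency component is f_max = 35 kHz.
Nyquist rate = 2 * f_max = 2 * 35 kHz = 70 kHz.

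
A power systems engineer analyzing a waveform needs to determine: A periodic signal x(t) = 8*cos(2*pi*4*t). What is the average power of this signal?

Average power of A*cos(wt) is A^2/2.
P = 8^2 / 2 = 64/2 = 32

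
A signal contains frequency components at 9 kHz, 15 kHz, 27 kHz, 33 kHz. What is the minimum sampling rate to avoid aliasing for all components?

The highest frequency component is f_max = 33 kHz.
Nyquist rate = 2 * f_max = 2 * 33 kHz = 66 kHz.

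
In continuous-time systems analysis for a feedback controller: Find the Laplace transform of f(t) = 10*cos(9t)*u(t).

Standard pair: cos(wt)*u(t) <-> s/(s^2+w^2)
With w = 9: L{10*cos(9t)*u(t)} = 10s/(s^2+81)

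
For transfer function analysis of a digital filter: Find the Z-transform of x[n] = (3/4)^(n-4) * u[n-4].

Time-shifting property: if X(z) = Z{x[n]}, then Z{x[n-d]} = z^(-d) * X(z)
X(z) = z/(z - 3/4) for x[n] = (3/4)^n * u[n]
Z{x[n-4]} = z^(-4) * z/(z - 3/4) = z^(-3)/(z - 3/4)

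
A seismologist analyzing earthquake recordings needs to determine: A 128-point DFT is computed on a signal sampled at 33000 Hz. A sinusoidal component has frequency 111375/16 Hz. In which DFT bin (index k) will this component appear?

DFT frequency resolution = f_s/N = 33000/128 = 4125/16 Hz
Bin index k = f_signal / resolution = 111375/16 / 4125/16 = 27
The signal frequency 111375/16 Hz falls in DFT bin k = 27.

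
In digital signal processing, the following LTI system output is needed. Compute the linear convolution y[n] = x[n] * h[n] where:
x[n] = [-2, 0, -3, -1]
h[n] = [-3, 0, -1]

y[n] = sum_k x[k]*h[n-k]. Output length = len(x) + len(h) - 1 = 4 + 3 - 1 = 6.
y[0] = -2*-3 = 6
y[1] = 0*-3 + -2*0 = 0
y[2] = -3*-3 + 0*0 + -2*-1 = 11
y[3] = -1*-3 + -3*0 + 0*-1 = 3
y[4] = -1*0 + -3*-1 = 3
y[5] = -1*-1 = 1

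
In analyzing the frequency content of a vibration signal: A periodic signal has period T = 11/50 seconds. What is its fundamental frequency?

The fundamental frequency is the reciprocal of the period.
f = 1/T = 1/(11/50) = 50/11 Hz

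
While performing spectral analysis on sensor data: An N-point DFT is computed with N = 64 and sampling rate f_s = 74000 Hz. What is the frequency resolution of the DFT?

DFT frequency resolution = f_s / N
= 74000 / 64 = 4625/4 Hz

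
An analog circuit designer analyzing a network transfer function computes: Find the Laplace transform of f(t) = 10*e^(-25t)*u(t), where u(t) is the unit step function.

Standard Laplace transform pair:
e^(-at)*u(t) <-> 1/(s+a)
With a = 25: L{10*e^(-25t)*u(t)} = 10/(s+25), ROC: Re(s) > -25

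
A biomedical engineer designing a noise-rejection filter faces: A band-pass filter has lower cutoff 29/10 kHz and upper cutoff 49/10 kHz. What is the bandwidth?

Bandwidth = f_high - f_low
= 49/10 kHz - 29/10 kHz = 2 kHz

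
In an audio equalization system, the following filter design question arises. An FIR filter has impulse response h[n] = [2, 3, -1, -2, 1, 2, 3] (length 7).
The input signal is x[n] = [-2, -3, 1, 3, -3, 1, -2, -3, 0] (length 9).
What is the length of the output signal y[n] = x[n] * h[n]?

For linear convolution, the output length is:
len(y) = len(x) + len(h) - 1 = 9 + 7 - 1 = 15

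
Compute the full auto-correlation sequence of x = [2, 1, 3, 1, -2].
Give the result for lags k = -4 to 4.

r_xx[k] = sum_m x[m]*x[m+k], indexed from 0, for k = -4 to 4:
  r_xx[-4] = x[4]*x[0] = -4
  r_xx[-3] = x[3]*x[0] + x[4]*x[1] = 0
  r_xx[-2] = x[2]*x[0] + x[3]*x[1] + x[4]*x[2] = 1
  r_xx[-1] = x[1]*x[0] + x[2]*x[1] + x[3]*x[2] + x[4]*x[3] = 6
  r_xx[0] = x[0]*x[0] + x[1]*x[1] + x[2]*x[2] + x[3]*x[3] + x[4]*x[4] = 19
  r_xx[1] = x[0]*x[1] + x[1]*x[2] + x[2]*x[3] + x[3]*x[4] = 6
  r_xx[2] = x[0]*x[2] + x[1]*x[3] + x[2]*x[4] = 1
  r_xx[3] = x[0]*x[3] + x[1]*x[4] = 0
  r_xx[4] = x[0]*x[4] = -4
r_xx = [-4, 0, 1, 6, 19, 6, 1, 0, -4]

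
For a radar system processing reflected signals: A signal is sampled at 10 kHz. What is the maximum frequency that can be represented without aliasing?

The maximum frequency that can be represented without aliasing
is the Nyquist frequency: f_max = f_s / 2 = 10 kHz / 2 = 5 kHz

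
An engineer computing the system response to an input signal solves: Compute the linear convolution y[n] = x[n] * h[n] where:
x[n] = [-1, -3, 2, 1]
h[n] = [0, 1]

y[n] = sum_k x[k]*h[n-k]. Output length = len(x) + len(h) - 1 = 4 + 2 - 1 = 5.
y[0] = -1*0 = 0
y[1] = -3*0 + -1*1 = -1
y[2] = 2*0 + -3*1 = -3
y[3] = 1*0 + 2*1 = 2
y[4] = 1*1 = 1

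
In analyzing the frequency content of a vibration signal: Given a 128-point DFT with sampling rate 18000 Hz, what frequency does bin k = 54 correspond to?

The frequency of DFT bin k is: f_k = k * f_s / N
f_54 = 54 * 18000 / 128 = 30375/4 Hz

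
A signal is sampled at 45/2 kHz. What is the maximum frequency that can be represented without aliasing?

The maximum frequency that can be represented without aliasing
is the Nyquist frequency: f_max = f_s / 2 = 45/2 kHz / 2 = 45/4 kHz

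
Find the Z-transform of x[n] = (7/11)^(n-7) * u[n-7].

Time-shifting property: if X(z) = Z{x[n]}, then Z{x[n-d]} = z^(-d) * X(z)
X(z) = z/(z - 7/11) for x[n] = (7/11)^n * u[n]
Z{x[n-7]} = z^(-7) * z/(z - 7/11) = z^(-6)/(z - 7/11)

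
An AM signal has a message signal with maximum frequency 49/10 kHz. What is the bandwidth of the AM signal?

In AM (double-sideband), the bandwidth is twice the message frequency.
BW = 2 * f_m = 2 * 49/10 kHz = 49/5 kHz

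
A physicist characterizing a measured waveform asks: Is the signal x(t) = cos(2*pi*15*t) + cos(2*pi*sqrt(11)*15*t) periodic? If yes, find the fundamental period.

f1 = 15 Hz, f2 = 15*sqrt(11) Hz
Ratio f2/f1 = sqrt(11), which is irrational.
Since the frequency ratio is irrational, no common period exists.
The signal is not periodic.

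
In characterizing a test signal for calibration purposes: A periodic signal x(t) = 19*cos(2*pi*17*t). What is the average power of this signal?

Average power of A*cos(wt) is A^2/2.
P = 19^2 / 2 = 361/2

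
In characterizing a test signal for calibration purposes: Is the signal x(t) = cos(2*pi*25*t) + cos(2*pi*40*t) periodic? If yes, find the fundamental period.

f1 = 25 Hz, f2 = 40 Hz
Period T1 = 1/25, T2 = 1/40
Ratio T1/T2 = 40/25, which is rational.
The signal is periodic with fundamental period T = 1/GCD(25,40) = 1/5 s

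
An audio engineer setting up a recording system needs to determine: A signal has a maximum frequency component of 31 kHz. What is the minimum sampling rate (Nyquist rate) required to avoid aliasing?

By the Nyquist-Shannon sampling theorem,
the minimum sampling rate (Nyquist rate) must be at least 2 * f_max.
Nyquist rate = 2 * 31 kHz = 62 kHz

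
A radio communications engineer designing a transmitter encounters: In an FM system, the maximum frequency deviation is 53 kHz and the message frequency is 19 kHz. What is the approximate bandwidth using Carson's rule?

Carson's rule: BW = 2*(delta_f + f_m)
= 2*(53 + 19) kHz = 144 kHz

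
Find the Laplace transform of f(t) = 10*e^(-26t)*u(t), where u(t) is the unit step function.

Standard Laplace transform pair:
e^(-at)*u(t) <-> 1/(s+a)
With a = 26: L{10*e^(-26t)*u(t)} = 10/(s+26), ROC: Re(s) > -26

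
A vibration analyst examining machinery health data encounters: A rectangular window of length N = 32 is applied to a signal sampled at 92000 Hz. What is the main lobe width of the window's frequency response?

For a rectangular window of length N,
the main lobe width in frequency is 2*f_s/N.
= 2*92000/32 = 5750 Hz
This determines the minimum frequency separation for resolving two sinusoids.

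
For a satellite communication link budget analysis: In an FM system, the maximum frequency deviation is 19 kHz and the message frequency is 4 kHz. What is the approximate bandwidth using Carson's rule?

Carson's rule: BW = 2*(delta_f + f_m)
= 2*(19 + 4) kHz = 46 kHz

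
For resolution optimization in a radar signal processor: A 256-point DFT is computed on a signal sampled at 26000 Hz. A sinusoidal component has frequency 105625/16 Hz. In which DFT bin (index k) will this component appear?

DFT frequency resolution = f_s/N = 26000/256 = 1625/16 Hz
Bin index k = f_signal / resolution = 105625/16 / 1625/16 = 65
The signal frequency 105625/16 Hz falls in DFT bin k = 65.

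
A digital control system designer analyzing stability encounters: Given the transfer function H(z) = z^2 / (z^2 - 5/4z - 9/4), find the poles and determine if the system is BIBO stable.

Poles are roots of the denominator: z^2 - 5/4z - 9/4 = 0.
Quadratic formula: z = [-(-5/4) +/- sqrt((-5/4)^2 - 4*(-9/4))] / 2
Discriminant = 25/16 + 9 = 169/16; sqrt = 13/4.
z = (5/4 +/- 13/4) / 2 => z = 9/4 or z = -1.
|p1| = 1, |p2| = 9/4.
For BIBO stability, all poles must lie inside the unit circle (|p| < 1).
System is UNSTABLE since at least one |p| >= 1.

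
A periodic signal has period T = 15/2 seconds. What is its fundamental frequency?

The fundamental frequency is the reciprocal of the period.
f = 1/T = 1/(15/2) = 2/15 Hz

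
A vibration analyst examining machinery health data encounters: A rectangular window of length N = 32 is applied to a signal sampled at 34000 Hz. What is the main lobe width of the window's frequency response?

For a rectangular window of length N,
the main lobe width in frequency is 2*f_s/N.
= 2*34000/32 = 2125 Hz
This determines the minimum frequency separation for resolving two sinusoids.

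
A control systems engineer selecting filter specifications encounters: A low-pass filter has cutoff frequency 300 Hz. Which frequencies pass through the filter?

A low-pass filter passes all frequencies below the cutoff frequency 300 Hz and attenuates higher frequencies.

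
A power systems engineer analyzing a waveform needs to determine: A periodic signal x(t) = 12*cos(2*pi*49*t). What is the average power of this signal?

Average power of A*cos(wt) is A^2/2.
P = 12^2 / 2 = 144/2 = 72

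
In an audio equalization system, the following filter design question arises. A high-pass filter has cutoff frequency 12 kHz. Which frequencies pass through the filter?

A high-pass filter passes all frequencies above the cutoff frequency 12 kHz and attenuates lower frequencies.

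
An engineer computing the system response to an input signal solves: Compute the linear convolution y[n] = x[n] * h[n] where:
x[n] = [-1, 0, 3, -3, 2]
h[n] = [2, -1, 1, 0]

y[n] = sum_k x[k]*h[n-k]. Output length = len(x) + len(h) - 1 = 5 + 4 - 1 = 8.
y[0] = -1*2 = -2
y[1] = 0*2 + -1*-1 = 1
y[2] = 3*2 + 0*-1 + -1*1 = 5
y[3] = -3*2 + 3*-1 + 0*1 + -1*0 = -9
y[4] = 2*2 + -3*-1 + 3*1 + 0*0 = 10
y[5] = 2*-1 + -3*1 + 3*0 = -5
y[6] = 2*1 + -3*0 = 2
y[7] = 2*0 = 0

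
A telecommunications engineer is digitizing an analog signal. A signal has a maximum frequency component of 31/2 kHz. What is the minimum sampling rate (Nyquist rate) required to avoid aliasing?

By the Nyquist-Shannon sampling theorem,
the minimum sampling rate (Nyquist rate) must be at least 2 * f_max.
Nyquist rate = 2 * 31/2 kHz = 31 kHz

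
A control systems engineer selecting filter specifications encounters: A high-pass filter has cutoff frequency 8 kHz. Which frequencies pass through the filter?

A high-pass filter passes all frequencies above the cutoff frequency 8 kHz and attenuates lower frequencies.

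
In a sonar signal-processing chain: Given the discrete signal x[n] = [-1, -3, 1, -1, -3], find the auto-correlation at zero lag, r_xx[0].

The auto-correlation at zero lag r_xx[0] equals the signal energy.
r_xx[0] = sum of x[n]^2 = (-1)^2 + (-3)^2 + 1^2 + (-1)^2 + (-3)^2
= 1 + 9 + 1 + 1 + 9 = 21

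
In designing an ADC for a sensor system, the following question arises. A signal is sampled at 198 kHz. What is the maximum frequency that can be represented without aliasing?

The maximum frequency that can be represented without aliasing
is the Nyquist frequency: f_max = f_s / 2 = 198 kHz / 2 = 99 kHz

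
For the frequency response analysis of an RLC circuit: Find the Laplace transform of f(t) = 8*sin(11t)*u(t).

Standard pair: sin(wt)*u(t) <-> w/(s^2+w^2)
With w = 11: L{8*sin(11t)*u(t)} = 88/(s^2+121)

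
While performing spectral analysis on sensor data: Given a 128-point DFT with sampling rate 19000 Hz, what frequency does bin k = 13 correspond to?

The frequency of DFT bin k is: f_k = k * f_s / N
f_13 = 13 * 19000 / 128 = 30875/16 Hz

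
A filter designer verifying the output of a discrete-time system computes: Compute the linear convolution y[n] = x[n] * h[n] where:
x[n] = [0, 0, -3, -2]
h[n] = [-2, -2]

y[n] = sum_k x[k]*h[n-k]. Output length = len(x) + len(h) - 1 = 4 + 2 - 1 = 5.
y[0] = 0*-2 = 0
y[1] = 0*-2 + 0*-2 = 0
y[2] = -3*-2 + 0*-2 = 6
y[3] = -2*-2 + -3*-2 = 10
y[4] = -2*-2 = 4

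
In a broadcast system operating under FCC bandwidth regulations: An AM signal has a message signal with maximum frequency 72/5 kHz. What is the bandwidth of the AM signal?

In AM (double-sideband), the bandwidth is twice the message frequency.
BW = 2 * f_m = 2 * 72/5 kHz = 144/5 kHz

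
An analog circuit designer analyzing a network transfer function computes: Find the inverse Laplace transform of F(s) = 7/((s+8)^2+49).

Standard pair: w/((s+a)^2+w^2) <-> e^(-at)*sin(wt)*u(t)
With a=8, w=7: f(t) = e^(-8t)*sin(7t)*u(t)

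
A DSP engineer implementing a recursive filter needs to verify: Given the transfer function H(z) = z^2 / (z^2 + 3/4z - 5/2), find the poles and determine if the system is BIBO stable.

Poles are roots of the denominator: z^2 + 3/4z - 5/2 = 0.
Quadratic formula: z = [-(3/4) +/- sqrt((3/4)^2 - 4*(-5/2))] / 2
Discriminant = 9/16 + 10 = 169/16; sqrt = 13/4.
z = (-3/4 +/- 13/4) / 2 => z = 5/4 or z = -2.
|p1| = 2, |p2| = 5/4.
For BIBO stability, all poles must lie inside the unit circle (|p| < 1).
System is UNSTABLE since at least one |p| >= 1.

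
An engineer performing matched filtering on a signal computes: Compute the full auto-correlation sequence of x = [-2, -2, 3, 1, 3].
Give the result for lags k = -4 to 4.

r_xx[k] = sum_m x[m]*x[m+k], indexed from 0, for k = -4 to 4:
  r_xx[-4] = x[4]*x[0] = -6
  r_xx[-3] = x[3]*x[0] + x[4]*x[1] = -8
  r_xx[-2] = x[2]*x[0] + x[3]*x[1] + x[4]*x[2] = 1
  r_xx[-1] = x[1]*x[0] + x[2]*x[1] + x[3]*x[2] + x[4]*x[3] = 4
  r_xx[0] = x[0]*x[0] + x[1]*x[1] + x[2]*x[2] + x[3]*x[3] + x[4]*x[4] = 27
  r_xx[1] = x[0]*x[1] + x[1]*x[2] + x[2]*x[3] + x[3]*x[4] = 4
  r_xx[2] = x[0]*x[2] + x[1]*x[3] + x[2]*x[4] = 1
  r_xx[3] = x[0]*x[3] + x[1]*x[4] = -8
  r_xx[4] = x[0]*x[4] = -6
r_xx = [-6, -8, 1, 4, 27, 4, 1, -8, -6]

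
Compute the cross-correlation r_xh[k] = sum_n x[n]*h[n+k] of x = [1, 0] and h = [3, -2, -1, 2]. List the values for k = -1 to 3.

Both sequences indexed from 0 and zero outside their support.
Lags with overlap: k = -1 to 3.
  r_xh[-1] = x[1]*h[0] = 0
  r_xh[0] = x[0]*h[0] + x[1]*h[1] = 3
  r_xh[1] = x[0]*h[1] + x[1]*h[2] = -2
  r_xh[2] = x[0]*h[2] + x[1]*h[3] = -1
  r_xh[3] = x[0]*h[3] = 2
r_xh = [0, 3, -2, -1, 2] (for k = -1, ..., 3)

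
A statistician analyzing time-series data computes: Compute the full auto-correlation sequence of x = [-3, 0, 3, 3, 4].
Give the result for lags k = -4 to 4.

r_xx[k] = sum_m x[m]*x[m+k], indexed from 0, for k = -4 to 4:
  r_xx[-4] = x[4]*x[0] = -12
  r_xx[-3] = x[3]*x[0] + x[4]*x[1] = -9
  r_xx[-2] = x[2]*x[0] + x[3]*x[1] + x[4]*x[2] = 3
  r_xx[-1] = x[1]*x[0] + x[2]*x[1] + x[3]*x[2] + x[4]*x[3] = 21
  r_xx[0] = x[0]*x[0] + x[1]*x[1] + x[2]*x[2] + x[3]*x[3] + x[4]*x[4] = 43
  r_xx[1] = x[0]*x[1] + x[1]*x[2] + x[2]*x[3] + x[3]*x[4] = 21
  r_xx[2] = x[0]*x[2] + x[1]*x[3] + x[2]*x[4] = 3
  r_xx[3] = x[0]*x[3] + x[1]*x[4] = -9
  r_xx[4] = x[0]*x[4] = -12
r_xx = [-12, -9, 3, 21, 43, 21, 3, -9, -12]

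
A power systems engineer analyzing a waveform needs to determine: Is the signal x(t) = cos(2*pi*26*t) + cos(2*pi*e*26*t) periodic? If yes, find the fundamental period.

f1 = 26 Hz, f2 = 26*e Hz
Ratio f2/f1 = e, which is irrational.
Since the frequency ratio is irrational, no common period exists.
The signal is not periodic.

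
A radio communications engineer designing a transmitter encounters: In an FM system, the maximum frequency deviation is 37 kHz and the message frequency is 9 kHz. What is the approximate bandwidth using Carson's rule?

Carson's rule: BW = 2*(delta_f + f_m)
= 2*(37 + 9) kHz = 92 kHz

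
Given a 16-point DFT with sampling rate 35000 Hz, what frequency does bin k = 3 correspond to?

The frequency of DFT bin k is: f_k = k * f_s / N
f_3 = 3 * 35000 / 16 = 13125/2 Hz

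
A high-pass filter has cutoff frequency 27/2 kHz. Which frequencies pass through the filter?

A high-pass filter passes all frequencies above the cutoff frequency 27/2 kHz and attenuates lower frequencies.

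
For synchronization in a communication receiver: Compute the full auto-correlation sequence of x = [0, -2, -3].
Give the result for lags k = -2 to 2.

r_xx[k] = sum_m x[m]*x[m+k], indexed from 0, for k = -2 to 2:
  r_xx[-2] = x[2]*x[0] = 0
  r_xx[-1] = x[1]*x[0] + x[2]*x[1] = 6
  r_xx[0] = x[0]*x[0] + x[1]*x[1] + x[2]*x[2] = 13
  r_xx[1] = x[0]*x[1] + x[1]*x[2] = 6
  r_xx[2] = x[0]*x[2] = 0
r_xx = [0, 6, 13, 6, 0]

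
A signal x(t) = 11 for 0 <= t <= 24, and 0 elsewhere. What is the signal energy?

Energy = integral of |x(t)|^2 dt over the signal duration
= 11^2 * 24 = 121 * 24 = 2904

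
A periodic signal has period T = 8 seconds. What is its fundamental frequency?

The fundamental frequency is the reciprocal of the period.
f = 1/T = 1/(8) = 1/8 Hz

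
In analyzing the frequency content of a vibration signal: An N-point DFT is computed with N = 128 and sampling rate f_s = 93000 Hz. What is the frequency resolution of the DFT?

DFT frequency resolution = f_s / N
= 93000 / 128 = 11625/16 Hz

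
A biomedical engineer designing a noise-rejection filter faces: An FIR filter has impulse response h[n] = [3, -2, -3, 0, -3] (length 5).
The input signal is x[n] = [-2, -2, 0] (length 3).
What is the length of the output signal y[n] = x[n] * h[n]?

For linear convolution, the output length is:
len(y) = len(x) + len(h) - 1 = 3 + 5 - 1 = 7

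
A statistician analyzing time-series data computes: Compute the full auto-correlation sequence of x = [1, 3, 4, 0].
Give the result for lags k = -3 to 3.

r_xx[k] = sum_m x[m]*x[m+k], indexed from 0, for k = -3 to 3:
  r_xx[-3] = x[3]*x[0] = 0
  r_xx[-2] = x[2]*x[0] + x[3]*x[1] = 4
  r_xx[-1] = x[1]*x[0] + x[2]*x[1] + x[3]*x[2] = 15
  r_xx[0] = x[0]*x[0] + x[1]*x[1] + x[2]*x[2] + x[3]*x[3] = 26
  r_xx[1] = x[0]*x[1] + x[1]*x[2] + x[2]*x[3] = 15
  r_xx[2] = x[0]*x[2] + x[1]*x[3] = 4
  r_xx[3] = x[0]*x[3] = 0
r_xx = [0, 4, 15, 26, 15, 4, 0]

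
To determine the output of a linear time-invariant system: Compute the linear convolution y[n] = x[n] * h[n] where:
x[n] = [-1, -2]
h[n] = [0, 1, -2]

y[n] = sum_k x[k]*h[n-k]. Output length = len(x) + len(h) - 1 = 2 + 3 - 1 = 4.
y[0] = -1*0 = 0
y[1] = -2*0 + -1*1 = -1
y[2] = -2*1 + -1*-2 = 0
y[3] = -2*-2 = 4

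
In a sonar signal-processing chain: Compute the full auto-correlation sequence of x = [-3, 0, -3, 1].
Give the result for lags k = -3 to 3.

r_xx[k] = sum_m x[m]*x[m+k], indexed from 0, for k = -3 to 3:
  r_xx[-3] = x[3]*x[0] = -3
  r_xx[-2] = x[2]*x[0] + x[3]*x[1] = 9
  r_xx[-1] = x[1]*x[0] + x[2]*x[1] + x[3]*x[2] = -3
  r_xx[0] = x[0]*x[0] + x[1]*x[1] + x[2]*x[2] + x[3]*x[3] = 19
  r_xx[1] = x[0]*x[1] + x[1]*x[2] + x[2]*x[3] = -3
  r_xx[2] = x[0]*x[2] + x[1]*x[3] = 9
  r_xx[3] = x[0]*x[3] = -3
r_xx = [-3, 9, -3, 19, -3, 9, -3]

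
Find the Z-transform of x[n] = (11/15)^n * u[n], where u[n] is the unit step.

The Z-transform of a^n * u[n] is z/(z-a) for |z| > |a|.
Here a = 11/15, so X(z) = z/(z - (11/15)) = 15z/(15z - 11)
ROC: |z| > 11/15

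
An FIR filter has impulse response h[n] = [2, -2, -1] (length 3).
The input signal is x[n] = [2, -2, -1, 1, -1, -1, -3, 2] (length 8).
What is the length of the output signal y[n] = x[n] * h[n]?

For linear convolution, the output length is:
len(y) = len(x) + len(h) - 1 = 8 + 3 - 1 = 10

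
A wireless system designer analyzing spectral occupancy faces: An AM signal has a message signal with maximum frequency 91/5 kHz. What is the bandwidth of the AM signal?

In AM (double-sideband), the bandwidth is twice the message frequency.
BW = 2 * f_m = 2 * 91/5 kHz = 182/5 kHz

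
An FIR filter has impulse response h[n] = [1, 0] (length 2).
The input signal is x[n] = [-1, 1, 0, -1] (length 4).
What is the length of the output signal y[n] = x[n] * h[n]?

For linear convolution, the output length is:
len(y) = len(x) + len(h) - 1 = 4 + 2 - 1 = 5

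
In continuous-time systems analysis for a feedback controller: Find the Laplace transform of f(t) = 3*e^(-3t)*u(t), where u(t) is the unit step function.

Standard Laplace transform pair:
e^(-at)*u(t) <-> 1/(s+a)
With a = 3: L{3*e^(-3t)*u(t)} = 3/(s+3), ROC: Re(s) > -3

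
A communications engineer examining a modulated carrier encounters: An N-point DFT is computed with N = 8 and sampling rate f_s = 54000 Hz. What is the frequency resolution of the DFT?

DFT frequency resolution = f_s / N
= 54000 / 8 = 6750 Hz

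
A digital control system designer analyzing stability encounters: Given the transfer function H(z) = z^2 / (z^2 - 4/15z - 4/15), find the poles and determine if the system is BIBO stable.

Poles are roots of the denominator: z^2 - 4/15z - 4/15 = 0.
Quadratic formula: z = [-(-4/15) +/- sqrt((-4/15)^2 - 4*(-4/15))] / 2
Discriminant = 16/225 + 16/15 = 256/225; sqrt = 16/15.
z = (4/15 +/- 16/15) / 2 => z = 2/3 or z = -2/5.
|p1| = 2/3, |p2| = 2/5.
For BIBO stability, all poles must lie inside the unit circle (|p| < 1).
System is STABLE since both |p| < 1.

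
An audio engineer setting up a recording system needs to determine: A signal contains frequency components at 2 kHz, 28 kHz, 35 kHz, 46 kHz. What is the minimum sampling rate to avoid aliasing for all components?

The highest frequency component is f_max = 46 kHz.
Nyquist rate = 2 * f_max = 2 * 46 kHz = 92 kHz.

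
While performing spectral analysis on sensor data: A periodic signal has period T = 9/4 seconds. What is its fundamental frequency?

The fundamental frequency is the reciprocal of the period.
f = 1/T = 1/(9/4) = 4/9 Hz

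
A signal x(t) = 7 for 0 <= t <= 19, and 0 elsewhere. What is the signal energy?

Energy = integral of |x(t)|^2 dt over the signal duration
= 7^2 * 19 = 49 * 19 = 931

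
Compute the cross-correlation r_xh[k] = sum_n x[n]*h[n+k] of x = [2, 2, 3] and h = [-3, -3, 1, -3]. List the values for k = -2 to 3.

Both sequences indexed from 0 and zero outside their support.
Lags with overlap: k = -2 to 3.
  r_xh[-2] = x[2]*h[0] = -9
  r_xh[-1] = x[1]*h[0] + x[2]*h[1] = -15
  r_xh[0] = x[0]*h[0] + x[1]*h[1] + x[2]*h[2] = -9
  r_xh[1] = x[0]*h[1] + x[1]*h[2] + x[2]*h[3] = -13
  r_xh[2] = x[0]*h[2] + x[1]*h[3] = -4
  r_xh[3] = x[0]*h[3] = -6
r_xh = [-9, -15, -9, -13, -4, -6] (for k = -2, ..., 3)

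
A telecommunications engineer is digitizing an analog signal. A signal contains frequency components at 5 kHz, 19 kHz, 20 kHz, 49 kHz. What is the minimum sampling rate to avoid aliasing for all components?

The highest frequency component is f_max = 49 kHz.
Nyquist rate = 2 * f_max = 2 * 49 kHz = 98 kHz.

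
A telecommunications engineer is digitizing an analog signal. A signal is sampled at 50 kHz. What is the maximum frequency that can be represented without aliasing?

The maximum frequency that can be represented without aliasing
is the Nyquist frequency: f_max = f_s / 2 = 50 kHz / 2 = 25 kHz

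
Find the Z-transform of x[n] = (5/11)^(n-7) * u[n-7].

Time-shifting property: if X(z) = Z{x[n]}, then Z{x[n-d]} = z^(-d) * X(z)
X(z) = z/(z - 5/11) for x[n] = (5/11)^n * u[n]
Z{x[n-7]} = z^(-7) * z/(z - 5/11) = z^(-6)/(z - 5/11)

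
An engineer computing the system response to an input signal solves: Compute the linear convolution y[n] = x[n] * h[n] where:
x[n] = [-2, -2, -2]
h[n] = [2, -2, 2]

y[n] = sum_k x[k]*h[n-k]. Output length = len(x) + len(h) - 1 = 3 + 3 - 1 = 5.
y[0] = -2*2 = -4
y[1] = -2*2 + -2*-2 = 0
y[2] = -2*2 + -2*-2 + -2*2 = -4
y[3] = -2*-2 + -2*2 = 0
y[4] = -2*2 = -4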